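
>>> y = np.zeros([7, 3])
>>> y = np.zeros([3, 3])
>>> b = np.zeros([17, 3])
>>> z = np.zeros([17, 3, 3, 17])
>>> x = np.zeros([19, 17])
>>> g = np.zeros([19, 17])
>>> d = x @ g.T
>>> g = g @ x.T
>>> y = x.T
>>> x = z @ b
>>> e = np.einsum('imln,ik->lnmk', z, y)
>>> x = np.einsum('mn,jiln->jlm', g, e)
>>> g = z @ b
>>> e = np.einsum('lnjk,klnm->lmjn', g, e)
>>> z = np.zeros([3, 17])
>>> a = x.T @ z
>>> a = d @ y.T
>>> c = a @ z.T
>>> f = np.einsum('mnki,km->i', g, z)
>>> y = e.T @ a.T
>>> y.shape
(3, 3, 19, 19)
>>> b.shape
(17, 3)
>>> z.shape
(3, 17)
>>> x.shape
(3, 3, 19)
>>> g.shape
(17, 3, 3, 3)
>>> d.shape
(19, 19)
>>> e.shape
(17, 19, 3, 3)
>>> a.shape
(19, 17)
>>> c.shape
(19, 3)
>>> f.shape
(3,)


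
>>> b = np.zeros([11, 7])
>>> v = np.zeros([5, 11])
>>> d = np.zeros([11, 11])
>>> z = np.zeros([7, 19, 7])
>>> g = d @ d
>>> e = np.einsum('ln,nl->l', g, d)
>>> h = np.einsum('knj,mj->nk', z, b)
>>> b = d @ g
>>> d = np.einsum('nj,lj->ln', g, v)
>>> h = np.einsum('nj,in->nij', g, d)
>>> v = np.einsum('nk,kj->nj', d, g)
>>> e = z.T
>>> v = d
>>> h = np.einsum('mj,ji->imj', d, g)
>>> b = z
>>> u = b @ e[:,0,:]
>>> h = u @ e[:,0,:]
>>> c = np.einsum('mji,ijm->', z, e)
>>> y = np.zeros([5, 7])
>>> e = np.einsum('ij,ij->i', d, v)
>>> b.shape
(7, 19, 7)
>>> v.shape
(5, 11)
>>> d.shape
(5, 11)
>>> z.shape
(7, 19, 7)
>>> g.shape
(11, 11)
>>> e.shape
(5,)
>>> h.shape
(7, 19, 7)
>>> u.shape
(7, 19, 7)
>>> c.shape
()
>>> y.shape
(5, 7)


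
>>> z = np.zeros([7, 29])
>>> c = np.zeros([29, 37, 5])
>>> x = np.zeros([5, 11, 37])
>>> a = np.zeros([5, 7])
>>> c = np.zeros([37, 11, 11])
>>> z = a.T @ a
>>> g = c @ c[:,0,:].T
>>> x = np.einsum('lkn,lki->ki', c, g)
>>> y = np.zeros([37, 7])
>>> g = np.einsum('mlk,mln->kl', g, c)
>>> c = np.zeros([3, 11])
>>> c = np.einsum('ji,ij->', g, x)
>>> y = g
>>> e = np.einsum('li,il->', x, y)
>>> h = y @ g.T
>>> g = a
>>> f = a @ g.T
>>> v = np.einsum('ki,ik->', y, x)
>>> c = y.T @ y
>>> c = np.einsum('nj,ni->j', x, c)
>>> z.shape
(7, 7)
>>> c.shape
(37,)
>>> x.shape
(11, 37)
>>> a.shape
(5, 7)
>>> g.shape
(5, 7)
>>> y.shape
(37, 11)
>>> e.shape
()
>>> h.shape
(37, 37)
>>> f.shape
(5, 5)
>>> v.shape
()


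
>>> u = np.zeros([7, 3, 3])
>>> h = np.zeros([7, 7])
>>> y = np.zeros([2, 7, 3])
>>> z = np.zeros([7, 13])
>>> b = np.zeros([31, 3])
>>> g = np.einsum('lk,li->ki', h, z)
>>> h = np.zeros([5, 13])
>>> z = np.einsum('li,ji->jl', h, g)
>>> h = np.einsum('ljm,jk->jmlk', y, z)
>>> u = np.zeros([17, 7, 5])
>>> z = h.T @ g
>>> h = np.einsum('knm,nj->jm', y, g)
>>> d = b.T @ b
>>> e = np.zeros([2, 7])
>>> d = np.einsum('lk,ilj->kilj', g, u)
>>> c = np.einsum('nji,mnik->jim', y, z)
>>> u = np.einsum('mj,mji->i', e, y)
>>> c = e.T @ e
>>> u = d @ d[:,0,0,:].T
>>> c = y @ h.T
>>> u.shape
(13, 17, 7, 13)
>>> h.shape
(13, 3)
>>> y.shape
(2, 7, 3)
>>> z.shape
(5, 2, 3, 13)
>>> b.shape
(31, 3)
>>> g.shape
(7, 13)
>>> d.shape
(13, 17, 7, 5)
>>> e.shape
(2, 7)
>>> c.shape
(2, 7, 13)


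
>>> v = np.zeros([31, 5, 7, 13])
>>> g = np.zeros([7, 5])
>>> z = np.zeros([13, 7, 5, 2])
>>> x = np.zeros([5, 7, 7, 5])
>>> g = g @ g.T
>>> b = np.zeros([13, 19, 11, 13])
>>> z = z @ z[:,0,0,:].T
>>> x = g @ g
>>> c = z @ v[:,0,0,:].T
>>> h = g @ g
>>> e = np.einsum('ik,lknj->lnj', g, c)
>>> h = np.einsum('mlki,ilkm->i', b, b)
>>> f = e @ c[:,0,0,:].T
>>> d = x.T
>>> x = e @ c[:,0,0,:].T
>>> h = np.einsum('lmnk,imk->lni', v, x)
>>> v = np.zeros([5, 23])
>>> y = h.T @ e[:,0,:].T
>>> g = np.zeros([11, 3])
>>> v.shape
(5, 23)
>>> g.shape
(11, 3)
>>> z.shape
(13, 7, 5, 13)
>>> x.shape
(13, 5, 13)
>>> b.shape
(13, 19, 11, 13)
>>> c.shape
(13, 7, 5, 31)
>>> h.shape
(31, 7, 13)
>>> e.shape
(13, 5, 31)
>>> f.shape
(13, 5, 13)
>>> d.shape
(7, 7)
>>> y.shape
(13, 7, 13)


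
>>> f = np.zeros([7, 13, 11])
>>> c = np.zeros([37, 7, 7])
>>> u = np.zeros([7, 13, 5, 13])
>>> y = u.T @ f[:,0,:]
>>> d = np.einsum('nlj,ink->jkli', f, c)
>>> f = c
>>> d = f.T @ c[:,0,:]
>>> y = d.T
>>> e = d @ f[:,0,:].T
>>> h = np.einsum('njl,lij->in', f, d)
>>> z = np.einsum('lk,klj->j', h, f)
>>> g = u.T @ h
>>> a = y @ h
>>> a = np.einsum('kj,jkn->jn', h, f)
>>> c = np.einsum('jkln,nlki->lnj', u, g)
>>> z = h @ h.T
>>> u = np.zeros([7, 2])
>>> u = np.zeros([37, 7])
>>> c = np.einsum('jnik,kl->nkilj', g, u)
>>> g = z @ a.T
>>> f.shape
(37, 7, 7)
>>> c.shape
(5, 37, 13, 7, 13)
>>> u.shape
(37, 7)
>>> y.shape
(7, 7, 7)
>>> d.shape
(7, 7, 7)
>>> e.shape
(7, 7, 37)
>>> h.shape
(7, 37)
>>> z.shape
(7, 7)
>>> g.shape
(7, 37)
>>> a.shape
(37, 7)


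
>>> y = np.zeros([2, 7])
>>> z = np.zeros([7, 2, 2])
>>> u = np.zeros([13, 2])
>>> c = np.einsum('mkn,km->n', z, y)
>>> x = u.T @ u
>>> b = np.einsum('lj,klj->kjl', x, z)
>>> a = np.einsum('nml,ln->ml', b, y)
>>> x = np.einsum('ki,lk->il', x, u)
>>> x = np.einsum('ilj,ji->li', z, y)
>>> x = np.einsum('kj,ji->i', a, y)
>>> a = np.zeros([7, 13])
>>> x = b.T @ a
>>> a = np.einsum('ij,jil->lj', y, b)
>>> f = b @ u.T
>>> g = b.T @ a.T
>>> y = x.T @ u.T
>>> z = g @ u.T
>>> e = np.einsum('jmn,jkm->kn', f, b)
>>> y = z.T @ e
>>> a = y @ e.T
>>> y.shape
(13, 2, 13)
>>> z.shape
(2, 2, 13)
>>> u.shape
(13, 2)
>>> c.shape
(2,)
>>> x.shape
(2, 2, 13)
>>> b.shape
(7, 2, 2)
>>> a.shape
(13, 2, 2)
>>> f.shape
(7, 2, 13)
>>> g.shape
(2, 2, 2)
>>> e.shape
(2, 13)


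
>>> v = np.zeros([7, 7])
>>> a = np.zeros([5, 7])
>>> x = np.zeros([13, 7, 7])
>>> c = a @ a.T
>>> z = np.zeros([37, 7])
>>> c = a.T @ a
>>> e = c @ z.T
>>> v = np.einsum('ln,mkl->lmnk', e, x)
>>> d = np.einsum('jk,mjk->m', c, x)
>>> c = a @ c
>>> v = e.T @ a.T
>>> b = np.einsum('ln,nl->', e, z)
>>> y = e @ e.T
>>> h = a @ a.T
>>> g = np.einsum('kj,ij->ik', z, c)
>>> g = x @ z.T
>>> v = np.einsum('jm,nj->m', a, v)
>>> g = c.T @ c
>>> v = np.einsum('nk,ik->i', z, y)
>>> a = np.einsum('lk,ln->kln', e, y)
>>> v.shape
(7,)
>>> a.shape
(37, 7, 7)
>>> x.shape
(13, 7, 7)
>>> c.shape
(5, 7)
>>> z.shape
(37, 7)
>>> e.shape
(7, 37)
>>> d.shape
(13,)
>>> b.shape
()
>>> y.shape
(7, 7)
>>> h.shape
(5, 5)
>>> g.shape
(7, 7)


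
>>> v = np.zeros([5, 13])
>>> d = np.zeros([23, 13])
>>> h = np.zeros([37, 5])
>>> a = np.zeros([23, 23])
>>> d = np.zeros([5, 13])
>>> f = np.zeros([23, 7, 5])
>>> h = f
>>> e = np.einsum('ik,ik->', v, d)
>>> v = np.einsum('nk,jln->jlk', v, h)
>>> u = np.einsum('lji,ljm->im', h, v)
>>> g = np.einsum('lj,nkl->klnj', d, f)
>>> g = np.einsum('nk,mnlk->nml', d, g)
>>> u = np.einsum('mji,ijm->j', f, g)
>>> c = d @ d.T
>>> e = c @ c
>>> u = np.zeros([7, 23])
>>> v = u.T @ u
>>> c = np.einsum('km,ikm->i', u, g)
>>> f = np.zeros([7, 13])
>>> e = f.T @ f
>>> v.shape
(23, 23)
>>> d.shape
(5, 13)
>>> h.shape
(23, 7, 5)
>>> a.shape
(23, 23)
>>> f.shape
(7, 13)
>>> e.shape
(13, 13)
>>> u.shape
(7, 23)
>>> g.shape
(5, 7, 23)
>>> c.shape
(5,)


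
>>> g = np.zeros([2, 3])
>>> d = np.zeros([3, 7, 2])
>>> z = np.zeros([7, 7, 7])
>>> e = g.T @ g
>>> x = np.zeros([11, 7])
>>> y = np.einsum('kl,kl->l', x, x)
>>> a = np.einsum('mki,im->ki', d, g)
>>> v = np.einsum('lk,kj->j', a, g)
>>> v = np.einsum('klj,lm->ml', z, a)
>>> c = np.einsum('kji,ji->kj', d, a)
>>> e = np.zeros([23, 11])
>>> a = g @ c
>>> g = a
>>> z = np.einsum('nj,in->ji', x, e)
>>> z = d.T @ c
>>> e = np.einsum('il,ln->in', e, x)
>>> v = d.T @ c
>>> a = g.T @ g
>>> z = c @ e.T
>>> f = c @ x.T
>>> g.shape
(2, 7)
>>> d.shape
(3, 7, 2)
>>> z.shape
(3, 23)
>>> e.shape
(23, 7)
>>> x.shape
(11, 7)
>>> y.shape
(7,)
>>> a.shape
(7, 7)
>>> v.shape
(2, 7, 7)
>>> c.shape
(3, 7)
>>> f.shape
(3, 11)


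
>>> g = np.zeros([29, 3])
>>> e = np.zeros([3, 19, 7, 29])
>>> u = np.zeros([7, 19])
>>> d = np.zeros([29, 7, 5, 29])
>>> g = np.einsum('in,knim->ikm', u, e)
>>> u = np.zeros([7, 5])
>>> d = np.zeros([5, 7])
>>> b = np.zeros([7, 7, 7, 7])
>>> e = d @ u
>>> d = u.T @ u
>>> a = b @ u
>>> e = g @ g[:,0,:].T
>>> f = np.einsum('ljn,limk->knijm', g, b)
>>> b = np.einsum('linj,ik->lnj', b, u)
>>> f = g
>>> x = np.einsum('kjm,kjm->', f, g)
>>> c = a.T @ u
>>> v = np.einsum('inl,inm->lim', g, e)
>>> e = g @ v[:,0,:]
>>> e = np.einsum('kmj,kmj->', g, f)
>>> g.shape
(7, 3, 29)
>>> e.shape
()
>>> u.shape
(7, 5)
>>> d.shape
(5, 5)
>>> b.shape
(7, 7, 7)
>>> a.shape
(7, 7, 7, 5)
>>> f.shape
(7, 3, 29)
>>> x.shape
()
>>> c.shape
(5, 7, 7, 5)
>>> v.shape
(29, 7, 7)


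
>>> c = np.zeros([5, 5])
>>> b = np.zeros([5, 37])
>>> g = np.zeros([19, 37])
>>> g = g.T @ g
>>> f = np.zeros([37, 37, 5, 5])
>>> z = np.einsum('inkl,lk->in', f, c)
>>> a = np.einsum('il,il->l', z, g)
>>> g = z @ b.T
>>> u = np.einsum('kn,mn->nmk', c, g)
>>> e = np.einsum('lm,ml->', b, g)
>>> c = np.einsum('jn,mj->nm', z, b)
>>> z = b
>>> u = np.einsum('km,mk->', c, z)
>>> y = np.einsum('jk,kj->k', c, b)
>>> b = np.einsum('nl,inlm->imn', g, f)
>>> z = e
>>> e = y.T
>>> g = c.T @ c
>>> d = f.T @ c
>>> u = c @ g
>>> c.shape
(37, 5)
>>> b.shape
(37, 5, 37)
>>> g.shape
(5, 5)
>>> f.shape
(37, 37, 5, 5)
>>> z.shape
()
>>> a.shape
(37,)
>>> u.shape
(37, 5)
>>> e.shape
(5,)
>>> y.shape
(5,)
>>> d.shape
(5, 5, 37, 5)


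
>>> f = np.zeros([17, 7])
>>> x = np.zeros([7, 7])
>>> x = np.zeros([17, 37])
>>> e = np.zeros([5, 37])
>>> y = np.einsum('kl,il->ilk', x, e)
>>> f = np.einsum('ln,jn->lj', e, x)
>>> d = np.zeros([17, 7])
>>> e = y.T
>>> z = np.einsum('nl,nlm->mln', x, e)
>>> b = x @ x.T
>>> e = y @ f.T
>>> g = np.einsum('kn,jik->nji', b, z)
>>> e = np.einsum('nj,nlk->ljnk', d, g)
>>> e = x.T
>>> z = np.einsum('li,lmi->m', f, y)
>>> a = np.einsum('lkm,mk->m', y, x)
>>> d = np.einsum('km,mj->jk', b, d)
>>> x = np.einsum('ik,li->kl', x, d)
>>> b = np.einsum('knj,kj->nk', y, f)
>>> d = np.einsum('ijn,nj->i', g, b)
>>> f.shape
(5, 17)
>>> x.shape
(37, 7)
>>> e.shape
(37, 17)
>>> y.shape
(5, 37, 17)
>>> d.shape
(17,)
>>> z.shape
(37,)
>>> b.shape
(37, 5)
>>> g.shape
(17, 5, 37)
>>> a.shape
(17,)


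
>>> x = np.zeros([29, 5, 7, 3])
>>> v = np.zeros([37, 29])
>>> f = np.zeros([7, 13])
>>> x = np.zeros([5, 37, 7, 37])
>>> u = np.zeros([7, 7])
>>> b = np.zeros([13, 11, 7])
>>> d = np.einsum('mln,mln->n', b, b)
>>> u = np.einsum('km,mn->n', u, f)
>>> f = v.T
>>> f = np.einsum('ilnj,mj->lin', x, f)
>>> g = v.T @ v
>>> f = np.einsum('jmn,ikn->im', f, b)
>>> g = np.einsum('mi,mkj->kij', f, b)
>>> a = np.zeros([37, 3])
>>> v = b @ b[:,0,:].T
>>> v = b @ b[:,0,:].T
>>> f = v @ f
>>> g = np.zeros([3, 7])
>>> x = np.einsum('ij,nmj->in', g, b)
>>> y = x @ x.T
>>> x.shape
(3, 13)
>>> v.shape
(13, 11, 13)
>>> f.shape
(13, 11, 5)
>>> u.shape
(13,)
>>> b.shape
(13, 11, 7)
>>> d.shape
(7,)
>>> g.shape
(3, 7)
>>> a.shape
(37, 3)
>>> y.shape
(3, 3)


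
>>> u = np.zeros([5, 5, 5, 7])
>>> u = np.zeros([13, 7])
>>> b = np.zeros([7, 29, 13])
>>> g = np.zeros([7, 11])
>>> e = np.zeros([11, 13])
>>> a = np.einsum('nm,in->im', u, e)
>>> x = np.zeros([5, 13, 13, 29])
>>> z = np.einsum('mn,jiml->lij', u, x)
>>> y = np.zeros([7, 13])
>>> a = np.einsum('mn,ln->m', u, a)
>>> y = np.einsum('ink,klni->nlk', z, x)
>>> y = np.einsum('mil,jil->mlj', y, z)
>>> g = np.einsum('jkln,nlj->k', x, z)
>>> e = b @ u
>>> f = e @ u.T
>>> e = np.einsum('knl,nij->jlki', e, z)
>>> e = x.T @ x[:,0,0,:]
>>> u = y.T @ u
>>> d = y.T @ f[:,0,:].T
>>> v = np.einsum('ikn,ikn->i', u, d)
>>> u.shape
(29, 5, 7)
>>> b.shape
(7, 29, 13)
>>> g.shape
(13,)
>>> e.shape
(29, 13, 13, 29)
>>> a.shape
(13,)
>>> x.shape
(5, 13, 13, 29)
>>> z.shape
(29, 13, 5)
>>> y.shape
(13, 5, 29)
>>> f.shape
(7, 29, 13)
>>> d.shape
(29, 5, 7)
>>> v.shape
(29,)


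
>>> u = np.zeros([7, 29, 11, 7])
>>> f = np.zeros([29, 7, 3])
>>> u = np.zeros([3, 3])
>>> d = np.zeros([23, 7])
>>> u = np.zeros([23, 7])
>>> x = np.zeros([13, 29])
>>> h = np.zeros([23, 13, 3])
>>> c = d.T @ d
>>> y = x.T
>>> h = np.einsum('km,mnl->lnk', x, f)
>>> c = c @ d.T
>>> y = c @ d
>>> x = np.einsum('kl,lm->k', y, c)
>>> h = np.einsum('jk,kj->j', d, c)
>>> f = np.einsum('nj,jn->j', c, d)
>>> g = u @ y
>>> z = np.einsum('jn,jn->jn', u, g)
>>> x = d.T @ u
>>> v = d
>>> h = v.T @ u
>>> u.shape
(23, 7)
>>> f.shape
(23,)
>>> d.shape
(23, 7)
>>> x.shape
(7, 7)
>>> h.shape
(7, 7)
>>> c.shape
(7, 23)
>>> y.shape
(7, 7)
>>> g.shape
(23, 7)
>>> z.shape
(23, 7)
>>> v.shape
(23, 7)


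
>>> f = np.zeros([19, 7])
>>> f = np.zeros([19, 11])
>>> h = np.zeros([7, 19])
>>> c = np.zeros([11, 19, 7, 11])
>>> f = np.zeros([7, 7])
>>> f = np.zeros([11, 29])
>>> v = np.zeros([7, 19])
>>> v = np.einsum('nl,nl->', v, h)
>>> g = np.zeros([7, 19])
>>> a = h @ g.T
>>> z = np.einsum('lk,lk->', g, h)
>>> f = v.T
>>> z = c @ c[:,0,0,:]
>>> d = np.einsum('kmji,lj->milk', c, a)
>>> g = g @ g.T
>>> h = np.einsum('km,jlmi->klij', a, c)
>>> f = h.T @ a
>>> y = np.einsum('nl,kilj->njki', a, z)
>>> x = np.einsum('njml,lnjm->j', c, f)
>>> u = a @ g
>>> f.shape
(11, 11, 19, 7)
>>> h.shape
(7, 19, 11, 11)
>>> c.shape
(11, 19, 7, 11)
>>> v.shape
()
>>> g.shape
(7, 7)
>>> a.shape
(7, 7)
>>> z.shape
(11, 19, 7, 11)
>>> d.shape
(19, 11, 7, 11)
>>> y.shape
(7, 11, 11, 19)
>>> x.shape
(19,)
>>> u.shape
(7, 7)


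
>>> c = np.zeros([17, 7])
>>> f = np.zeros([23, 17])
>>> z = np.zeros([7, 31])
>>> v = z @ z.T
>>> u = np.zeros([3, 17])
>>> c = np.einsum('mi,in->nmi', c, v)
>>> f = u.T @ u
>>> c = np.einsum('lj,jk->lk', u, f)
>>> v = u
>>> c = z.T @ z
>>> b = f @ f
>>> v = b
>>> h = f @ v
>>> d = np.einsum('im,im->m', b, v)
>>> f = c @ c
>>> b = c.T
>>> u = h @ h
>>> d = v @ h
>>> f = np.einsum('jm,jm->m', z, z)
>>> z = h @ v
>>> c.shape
(31, 31)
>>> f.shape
(31,)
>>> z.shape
(17, 17)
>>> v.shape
(17, 17)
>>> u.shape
(17, 17)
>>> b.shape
(31, 31)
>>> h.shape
(17, 17)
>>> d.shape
(17, 17)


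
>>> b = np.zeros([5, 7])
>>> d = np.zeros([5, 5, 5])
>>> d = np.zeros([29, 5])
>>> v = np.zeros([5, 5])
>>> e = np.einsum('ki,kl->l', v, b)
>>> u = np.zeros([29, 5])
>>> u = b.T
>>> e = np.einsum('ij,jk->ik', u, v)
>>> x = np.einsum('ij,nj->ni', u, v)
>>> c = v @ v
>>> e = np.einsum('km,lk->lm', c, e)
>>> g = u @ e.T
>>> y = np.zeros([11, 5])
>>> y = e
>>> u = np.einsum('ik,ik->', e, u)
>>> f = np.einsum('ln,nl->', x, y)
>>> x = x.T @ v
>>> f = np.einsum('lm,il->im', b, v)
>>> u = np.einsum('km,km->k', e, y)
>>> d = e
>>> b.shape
(5, 7)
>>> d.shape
(7, 5)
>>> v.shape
(5, 5)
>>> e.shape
(7, 5)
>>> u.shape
(7,)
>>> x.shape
(7, 5)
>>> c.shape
(5, 5)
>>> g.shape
(7, 7)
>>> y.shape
(7, 5)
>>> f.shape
(5, 7)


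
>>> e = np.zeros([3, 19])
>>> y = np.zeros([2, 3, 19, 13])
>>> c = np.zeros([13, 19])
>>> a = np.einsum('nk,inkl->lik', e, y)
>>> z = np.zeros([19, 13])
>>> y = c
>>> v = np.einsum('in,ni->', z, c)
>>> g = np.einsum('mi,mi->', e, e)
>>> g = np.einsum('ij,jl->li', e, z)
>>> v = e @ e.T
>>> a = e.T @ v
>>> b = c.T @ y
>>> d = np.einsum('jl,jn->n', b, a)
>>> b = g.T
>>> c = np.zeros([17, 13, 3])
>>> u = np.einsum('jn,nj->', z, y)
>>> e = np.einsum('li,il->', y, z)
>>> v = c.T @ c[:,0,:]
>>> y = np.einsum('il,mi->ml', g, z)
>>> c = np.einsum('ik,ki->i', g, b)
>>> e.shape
()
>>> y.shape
(19, 3)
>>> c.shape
(13,)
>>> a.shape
(19, 3)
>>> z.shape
(19, 13)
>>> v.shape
(3, 13, 3)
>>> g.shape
(13, 3)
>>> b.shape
(3, 13)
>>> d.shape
(3,)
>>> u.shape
()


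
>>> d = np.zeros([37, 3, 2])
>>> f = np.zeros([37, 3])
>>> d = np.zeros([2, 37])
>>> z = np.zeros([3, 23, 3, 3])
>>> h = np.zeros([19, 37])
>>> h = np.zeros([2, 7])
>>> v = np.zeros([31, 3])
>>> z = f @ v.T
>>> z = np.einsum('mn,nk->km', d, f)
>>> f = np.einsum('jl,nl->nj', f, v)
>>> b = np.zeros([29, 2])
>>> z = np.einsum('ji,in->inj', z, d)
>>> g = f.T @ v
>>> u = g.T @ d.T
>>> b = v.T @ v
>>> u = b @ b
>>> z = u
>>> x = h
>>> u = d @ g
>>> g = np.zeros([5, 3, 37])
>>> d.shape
(2, 37)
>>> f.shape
(31, 37)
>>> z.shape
(3, 3)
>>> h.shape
(2, 7)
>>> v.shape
(31, 3)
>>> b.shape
(3, 3)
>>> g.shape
(5, 3, 37)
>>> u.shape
(2, 3)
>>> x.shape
(2, 7)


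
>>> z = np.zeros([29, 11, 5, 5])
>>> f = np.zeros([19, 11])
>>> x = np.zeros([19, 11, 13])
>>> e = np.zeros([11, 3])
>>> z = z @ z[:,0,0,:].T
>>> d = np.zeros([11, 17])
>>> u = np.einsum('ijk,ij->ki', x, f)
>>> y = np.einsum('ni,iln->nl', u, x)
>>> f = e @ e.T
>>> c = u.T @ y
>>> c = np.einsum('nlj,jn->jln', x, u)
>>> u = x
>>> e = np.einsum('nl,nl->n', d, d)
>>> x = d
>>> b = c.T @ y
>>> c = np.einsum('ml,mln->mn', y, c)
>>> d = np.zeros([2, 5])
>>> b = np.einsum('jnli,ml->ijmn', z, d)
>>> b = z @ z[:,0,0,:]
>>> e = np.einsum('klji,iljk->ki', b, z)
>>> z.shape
(29, 11, 5, 29)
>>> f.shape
(11, 11)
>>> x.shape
(11, 17)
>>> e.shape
(29, 29)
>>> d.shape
(2, 5)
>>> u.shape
(19, 11, 13)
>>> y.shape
(13, 11)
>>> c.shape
(13, 19)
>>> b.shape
(29, 11, 5, 29)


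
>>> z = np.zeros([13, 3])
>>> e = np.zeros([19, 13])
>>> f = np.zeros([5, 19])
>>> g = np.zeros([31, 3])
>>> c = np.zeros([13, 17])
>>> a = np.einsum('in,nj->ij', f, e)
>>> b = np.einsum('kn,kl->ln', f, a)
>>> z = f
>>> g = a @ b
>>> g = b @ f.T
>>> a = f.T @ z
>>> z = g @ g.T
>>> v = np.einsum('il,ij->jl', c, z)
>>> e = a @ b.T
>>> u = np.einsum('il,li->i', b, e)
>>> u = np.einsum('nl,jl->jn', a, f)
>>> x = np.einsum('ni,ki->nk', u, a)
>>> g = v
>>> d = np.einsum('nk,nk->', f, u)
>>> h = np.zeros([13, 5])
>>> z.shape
(13, 13)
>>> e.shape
(19, 13)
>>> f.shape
(5, 19)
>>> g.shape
(13, 17)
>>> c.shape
(13, 17)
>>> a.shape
(19, 19)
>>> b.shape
(13, 19)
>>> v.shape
(13, 17)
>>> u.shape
(5, 19)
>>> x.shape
(5, 19)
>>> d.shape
()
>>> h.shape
(13, 5)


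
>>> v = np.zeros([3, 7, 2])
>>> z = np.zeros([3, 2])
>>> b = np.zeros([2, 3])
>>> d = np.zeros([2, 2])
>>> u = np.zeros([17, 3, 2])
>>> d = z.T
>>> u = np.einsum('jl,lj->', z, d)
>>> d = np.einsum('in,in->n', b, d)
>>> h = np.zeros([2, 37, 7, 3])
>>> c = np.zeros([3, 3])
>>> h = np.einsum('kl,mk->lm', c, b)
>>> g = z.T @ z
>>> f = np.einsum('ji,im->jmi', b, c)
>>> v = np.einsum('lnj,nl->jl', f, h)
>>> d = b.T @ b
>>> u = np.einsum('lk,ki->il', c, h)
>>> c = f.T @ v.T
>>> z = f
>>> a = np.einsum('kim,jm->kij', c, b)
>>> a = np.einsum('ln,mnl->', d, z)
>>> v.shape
(3, 2)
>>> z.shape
(2, 3, 3)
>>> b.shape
(2, 3)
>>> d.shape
(3, 3)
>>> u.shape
(2, 3)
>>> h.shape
(3, 2)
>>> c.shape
(3, 3, 3)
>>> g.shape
(2, 2)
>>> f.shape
(2, 3, 3)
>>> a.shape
()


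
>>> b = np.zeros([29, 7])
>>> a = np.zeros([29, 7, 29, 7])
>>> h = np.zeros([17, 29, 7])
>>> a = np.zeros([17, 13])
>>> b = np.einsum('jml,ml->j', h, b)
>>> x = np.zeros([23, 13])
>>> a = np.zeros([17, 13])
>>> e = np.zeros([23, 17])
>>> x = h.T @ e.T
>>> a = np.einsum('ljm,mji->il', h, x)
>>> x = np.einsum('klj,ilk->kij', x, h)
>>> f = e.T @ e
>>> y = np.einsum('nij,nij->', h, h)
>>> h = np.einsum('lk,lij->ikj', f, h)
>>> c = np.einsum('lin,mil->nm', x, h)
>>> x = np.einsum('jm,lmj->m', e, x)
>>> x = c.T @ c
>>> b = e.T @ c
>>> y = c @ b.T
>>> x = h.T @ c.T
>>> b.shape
(17, 29)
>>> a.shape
(23, 17)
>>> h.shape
(29, 17, 7)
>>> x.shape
(7, 17, 23)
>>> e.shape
(23, 17)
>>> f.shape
(17, 17)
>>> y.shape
(23, 17)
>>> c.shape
(23, 29)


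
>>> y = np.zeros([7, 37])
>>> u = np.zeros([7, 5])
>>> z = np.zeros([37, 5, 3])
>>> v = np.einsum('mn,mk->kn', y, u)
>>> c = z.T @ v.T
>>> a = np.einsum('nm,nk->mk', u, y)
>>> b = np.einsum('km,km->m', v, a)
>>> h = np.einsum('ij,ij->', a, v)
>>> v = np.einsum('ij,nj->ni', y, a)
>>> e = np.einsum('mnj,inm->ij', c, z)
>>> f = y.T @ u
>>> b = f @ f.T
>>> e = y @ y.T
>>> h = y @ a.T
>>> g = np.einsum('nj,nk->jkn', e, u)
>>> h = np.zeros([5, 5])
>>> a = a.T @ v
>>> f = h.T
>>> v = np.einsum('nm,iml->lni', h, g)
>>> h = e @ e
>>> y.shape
(7, 37)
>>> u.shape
(7, 5)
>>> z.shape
(37, 5, 3)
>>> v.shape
(7, 5, 7)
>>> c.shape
(3, 5, 5)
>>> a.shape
(37, 7)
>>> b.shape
(37, 37)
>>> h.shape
(7, 7)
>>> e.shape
(7, 7)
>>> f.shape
(5, 5)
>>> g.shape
(7, 5, 7)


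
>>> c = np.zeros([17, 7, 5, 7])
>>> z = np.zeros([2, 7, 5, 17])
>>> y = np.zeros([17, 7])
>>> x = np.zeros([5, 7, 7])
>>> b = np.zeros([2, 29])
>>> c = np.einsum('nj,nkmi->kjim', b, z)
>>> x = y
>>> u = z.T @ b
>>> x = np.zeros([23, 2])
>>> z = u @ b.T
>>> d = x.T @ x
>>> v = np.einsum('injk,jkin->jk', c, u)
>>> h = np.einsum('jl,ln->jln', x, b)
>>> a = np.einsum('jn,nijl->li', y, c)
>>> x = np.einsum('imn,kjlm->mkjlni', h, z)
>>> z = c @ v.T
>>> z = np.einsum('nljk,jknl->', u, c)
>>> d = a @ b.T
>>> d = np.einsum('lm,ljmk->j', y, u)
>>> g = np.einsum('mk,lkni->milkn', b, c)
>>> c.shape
(7, 29, 17, 5)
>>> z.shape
()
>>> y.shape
(17, 7)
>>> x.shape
(2, 17, 5, 7, 29, 23)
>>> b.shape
(2, 29)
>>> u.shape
(17, 5, 7, 29)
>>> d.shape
(5,)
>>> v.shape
(17, 5)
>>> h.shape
(23, 2, 29)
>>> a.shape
(5, 29)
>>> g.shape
(2, 5, 7, 29, 17)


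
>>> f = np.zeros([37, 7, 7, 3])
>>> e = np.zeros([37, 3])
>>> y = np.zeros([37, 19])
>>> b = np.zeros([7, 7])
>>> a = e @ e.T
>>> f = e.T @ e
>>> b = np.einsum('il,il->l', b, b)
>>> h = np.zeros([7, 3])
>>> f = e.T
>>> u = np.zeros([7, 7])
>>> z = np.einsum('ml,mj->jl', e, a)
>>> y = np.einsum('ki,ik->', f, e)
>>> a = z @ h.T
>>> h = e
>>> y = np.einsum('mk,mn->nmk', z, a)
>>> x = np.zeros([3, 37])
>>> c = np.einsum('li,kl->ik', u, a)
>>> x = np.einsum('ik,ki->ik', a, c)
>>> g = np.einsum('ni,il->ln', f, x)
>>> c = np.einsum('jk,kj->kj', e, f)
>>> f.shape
(3, 37)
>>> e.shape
(37, 3)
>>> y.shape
(7, 37, 3)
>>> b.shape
(7,)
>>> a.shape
(37, 7)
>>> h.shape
(37, 3)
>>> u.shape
(7, 7)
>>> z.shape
(37, 3)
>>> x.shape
(37, 7)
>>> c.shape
(3, 37)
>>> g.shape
(7, 3)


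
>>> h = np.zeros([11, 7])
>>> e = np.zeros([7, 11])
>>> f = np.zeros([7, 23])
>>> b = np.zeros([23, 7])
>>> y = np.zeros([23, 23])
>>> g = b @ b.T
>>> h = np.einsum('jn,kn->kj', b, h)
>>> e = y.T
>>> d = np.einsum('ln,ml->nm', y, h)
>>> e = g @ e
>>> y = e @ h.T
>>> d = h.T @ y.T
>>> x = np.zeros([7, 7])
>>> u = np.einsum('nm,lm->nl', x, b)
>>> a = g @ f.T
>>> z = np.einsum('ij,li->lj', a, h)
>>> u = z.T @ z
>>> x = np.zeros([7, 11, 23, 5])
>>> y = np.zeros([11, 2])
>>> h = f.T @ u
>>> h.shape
(23, 7)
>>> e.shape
(23, 23)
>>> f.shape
(7, 23)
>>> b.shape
(23, 7)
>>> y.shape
(11, 2)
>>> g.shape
(23, 23)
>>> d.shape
(23, 23)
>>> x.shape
(7, 11, 23, 5)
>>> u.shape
(7, 7)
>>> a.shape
(23, 7)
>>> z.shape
(11, 7)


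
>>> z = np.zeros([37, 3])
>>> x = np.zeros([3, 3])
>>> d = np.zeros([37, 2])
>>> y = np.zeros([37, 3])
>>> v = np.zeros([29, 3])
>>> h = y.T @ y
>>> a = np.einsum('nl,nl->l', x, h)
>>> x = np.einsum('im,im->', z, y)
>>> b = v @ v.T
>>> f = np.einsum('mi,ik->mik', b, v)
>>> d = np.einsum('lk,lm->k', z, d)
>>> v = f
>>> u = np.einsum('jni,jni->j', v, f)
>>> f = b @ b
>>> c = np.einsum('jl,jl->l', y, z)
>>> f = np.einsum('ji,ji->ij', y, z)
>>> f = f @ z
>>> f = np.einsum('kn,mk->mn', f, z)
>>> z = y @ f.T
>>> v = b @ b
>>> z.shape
(37, 37)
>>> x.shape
()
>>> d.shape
(3,)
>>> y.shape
(37, 3)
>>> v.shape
(29, 29)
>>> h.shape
(3, 3)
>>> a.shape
(3,)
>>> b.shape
(29, 29)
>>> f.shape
(37, 3)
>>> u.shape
(29,)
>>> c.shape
(3,)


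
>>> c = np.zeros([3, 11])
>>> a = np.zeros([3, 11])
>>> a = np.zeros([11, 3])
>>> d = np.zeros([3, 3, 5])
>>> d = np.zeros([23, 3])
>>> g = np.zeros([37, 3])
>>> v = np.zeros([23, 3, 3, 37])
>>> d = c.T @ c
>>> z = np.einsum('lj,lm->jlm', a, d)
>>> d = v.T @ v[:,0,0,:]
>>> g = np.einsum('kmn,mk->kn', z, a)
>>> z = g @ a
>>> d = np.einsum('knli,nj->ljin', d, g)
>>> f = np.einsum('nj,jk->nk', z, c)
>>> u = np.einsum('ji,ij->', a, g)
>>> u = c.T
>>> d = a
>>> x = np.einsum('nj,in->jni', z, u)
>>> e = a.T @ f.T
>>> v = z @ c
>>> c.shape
(3, 11)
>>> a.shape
(11, 3)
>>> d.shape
(11, 3)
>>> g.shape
(3, 11)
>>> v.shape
(3, 11)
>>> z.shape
(3, 3)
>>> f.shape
(3, 11)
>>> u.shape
(11, 3)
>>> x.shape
(3, 3, 11)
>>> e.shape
(3, 3)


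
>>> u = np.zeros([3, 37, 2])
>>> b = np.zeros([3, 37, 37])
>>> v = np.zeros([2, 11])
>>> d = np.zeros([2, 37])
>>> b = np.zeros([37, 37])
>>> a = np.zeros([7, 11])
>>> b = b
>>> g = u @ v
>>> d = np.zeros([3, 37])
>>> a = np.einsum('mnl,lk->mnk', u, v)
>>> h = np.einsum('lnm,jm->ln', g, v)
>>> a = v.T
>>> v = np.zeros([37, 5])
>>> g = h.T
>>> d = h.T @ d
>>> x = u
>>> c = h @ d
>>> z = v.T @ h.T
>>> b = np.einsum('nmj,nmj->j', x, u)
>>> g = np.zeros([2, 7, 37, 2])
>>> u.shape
(3, 37, 2)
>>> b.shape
(2,)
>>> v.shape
(37, 5)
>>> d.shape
(37, 37)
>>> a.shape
(11, 2)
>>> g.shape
(2, 7, 37, 2)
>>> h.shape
(3, 37)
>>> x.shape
(3, 37, 2)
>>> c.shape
(3, 37)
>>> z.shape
(5, 3)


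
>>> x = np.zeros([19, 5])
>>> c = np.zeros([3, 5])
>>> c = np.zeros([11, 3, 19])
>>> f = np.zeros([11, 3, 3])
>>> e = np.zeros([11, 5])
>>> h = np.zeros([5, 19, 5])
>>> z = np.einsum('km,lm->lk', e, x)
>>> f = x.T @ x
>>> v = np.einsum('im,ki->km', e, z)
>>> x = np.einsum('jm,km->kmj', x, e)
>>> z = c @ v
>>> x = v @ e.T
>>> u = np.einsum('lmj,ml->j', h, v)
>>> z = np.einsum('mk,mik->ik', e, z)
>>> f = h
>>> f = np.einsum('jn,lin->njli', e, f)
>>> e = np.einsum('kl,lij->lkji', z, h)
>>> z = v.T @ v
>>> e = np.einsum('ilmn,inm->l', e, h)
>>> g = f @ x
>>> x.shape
(19, 11)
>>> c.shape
(11, 3, 19)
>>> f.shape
(5, 11, 5, 19)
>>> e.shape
(3,)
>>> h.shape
(5, 19, 5)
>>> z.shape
(5, 5)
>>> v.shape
(19, 5)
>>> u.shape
(5,)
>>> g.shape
(5, 11, 5, 11)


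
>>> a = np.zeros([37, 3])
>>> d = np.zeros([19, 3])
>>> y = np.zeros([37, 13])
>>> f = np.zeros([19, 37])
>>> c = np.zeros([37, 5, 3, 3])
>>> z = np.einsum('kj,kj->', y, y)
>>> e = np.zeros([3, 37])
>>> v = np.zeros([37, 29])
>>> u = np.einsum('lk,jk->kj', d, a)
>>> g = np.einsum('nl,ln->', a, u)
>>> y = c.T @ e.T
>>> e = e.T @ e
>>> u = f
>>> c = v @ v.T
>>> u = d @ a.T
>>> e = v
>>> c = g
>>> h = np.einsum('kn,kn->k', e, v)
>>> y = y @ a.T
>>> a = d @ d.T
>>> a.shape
(19, 19)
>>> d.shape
(19, 3)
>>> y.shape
(3, 3, 5, 37)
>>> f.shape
(19, 37)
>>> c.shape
()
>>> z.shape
()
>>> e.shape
(37, 29)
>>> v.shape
(37, 29)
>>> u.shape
(19, 37)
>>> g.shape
()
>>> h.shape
(37,)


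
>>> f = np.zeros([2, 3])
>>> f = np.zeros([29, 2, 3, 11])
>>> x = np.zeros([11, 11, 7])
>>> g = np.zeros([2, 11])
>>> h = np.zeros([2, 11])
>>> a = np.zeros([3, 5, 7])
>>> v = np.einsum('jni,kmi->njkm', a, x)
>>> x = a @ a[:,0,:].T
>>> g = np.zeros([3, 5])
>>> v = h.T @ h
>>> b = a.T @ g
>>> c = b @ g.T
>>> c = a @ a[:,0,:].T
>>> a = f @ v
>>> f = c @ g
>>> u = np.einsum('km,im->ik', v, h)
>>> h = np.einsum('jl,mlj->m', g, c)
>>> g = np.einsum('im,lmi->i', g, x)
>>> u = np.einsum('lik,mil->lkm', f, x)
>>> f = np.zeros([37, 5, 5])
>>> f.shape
(37, 5, 5)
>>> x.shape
(3, 5, 3)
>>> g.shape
(3,)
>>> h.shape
(3,)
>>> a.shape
(29, 2, 3, 11)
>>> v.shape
(11, 11)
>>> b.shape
(7, 5, 5)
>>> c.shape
(3, 5, 3)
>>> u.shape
(3, 5, 3)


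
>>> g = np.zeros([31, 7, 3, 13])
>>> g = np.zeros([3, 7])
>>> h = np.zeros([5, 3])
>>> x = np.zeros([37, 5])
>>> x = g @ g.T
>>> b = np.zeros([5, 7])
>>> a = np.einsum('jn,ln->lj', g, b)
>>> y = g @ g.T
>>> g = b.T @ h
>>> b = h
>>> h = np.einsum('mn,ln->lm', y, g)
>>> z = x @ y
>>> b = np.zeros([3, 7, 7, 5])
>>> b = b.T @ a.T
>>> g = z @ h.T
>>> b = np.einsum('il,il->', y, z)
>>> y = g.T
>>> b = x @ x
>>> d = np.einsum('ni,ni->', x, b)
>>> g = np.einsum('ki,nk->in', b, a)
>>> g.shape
(3, 5)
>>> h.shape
(7, 3)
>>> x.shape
(3, 3)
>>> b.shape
(3, 3)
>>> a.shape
(5, 3)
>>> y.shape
(7, 3)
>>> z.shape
(3, 3)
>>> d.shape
()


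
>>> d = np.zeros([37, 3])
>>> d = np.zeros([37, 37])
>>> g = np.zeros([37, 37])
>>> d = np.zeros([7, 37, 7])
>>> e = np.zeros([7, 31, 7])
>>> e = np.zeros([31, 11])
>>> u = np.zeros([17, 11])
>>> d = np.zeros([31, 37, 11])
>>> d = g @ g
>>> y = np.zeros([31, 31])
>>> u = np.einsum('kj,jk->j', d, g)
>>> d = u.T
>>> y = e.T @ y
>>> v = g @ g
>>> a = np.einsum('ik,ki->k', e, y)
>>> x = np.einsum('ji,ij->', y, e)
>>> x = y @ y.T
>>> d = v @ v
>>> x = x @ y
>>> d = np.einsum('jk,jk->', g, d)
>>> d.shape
()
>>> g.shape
(37, 37)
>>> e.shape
(31, 11)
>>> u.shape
(37,)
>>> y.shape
(11, 31)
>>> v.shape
(37, 37)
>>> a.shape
(11,)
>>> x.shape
(11, 31)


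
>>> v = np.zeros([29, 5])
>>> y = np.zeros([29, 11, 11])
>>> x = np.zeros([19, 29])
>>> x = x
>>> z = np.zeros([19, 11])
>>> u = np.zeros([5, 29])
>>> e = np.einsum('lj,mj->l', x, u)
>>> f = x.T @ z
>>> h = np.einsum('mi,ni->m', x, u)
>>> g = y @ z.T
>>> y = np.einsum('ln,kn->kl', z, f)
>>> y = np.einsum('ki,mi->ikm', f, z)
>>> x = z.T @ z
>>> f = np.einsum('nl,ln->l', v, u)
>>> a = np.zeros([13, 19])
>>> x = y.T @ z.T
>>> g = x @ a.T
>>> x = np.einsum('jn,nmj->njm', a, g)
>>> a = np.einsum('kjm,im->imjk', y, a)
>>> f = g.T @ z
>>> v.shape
(29, 5)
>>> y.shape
(11, 29, 19)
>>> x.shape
(19, 13, 29)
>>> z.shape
(19, 11)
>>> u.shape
(5, 29)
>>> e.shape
(19,)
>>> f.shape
(13, 29, 11)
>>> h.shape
(19,)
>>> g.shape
(19, 29, 13)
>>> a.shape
(13, 19, 29, 11)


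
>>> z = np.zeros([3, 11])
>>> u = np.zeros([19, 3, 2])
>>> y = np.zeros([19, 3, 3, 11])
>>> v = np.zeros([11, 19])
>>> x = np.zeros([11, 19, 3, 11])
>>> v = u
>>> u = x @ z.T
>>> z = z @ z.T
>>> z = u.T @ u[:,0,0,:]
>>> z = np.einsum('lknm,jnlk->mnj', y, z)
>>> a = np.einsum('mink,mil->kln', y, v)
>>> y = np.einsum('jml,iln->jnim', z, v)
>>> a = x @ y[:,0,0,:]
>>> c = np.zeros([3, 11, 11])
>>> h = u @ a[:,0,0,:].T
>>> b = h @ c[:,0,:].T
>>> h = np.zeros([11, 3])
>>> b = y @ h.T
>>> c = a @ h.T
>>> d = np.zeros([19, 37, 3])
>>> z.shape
(11, 3, 3)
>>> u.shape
(11, 19, 3, 3)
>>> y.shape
(11, 2, 19, 3)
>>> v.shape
(19, 3, 2)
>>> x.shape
(11, 19, 3, 11)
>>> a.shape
(11, 19, 3, 3)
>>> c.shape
(11, 19, 3, 11)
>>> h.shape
(11, 3)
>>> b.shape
(11, 2, 19, 11)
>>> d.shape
(19, 37, 3)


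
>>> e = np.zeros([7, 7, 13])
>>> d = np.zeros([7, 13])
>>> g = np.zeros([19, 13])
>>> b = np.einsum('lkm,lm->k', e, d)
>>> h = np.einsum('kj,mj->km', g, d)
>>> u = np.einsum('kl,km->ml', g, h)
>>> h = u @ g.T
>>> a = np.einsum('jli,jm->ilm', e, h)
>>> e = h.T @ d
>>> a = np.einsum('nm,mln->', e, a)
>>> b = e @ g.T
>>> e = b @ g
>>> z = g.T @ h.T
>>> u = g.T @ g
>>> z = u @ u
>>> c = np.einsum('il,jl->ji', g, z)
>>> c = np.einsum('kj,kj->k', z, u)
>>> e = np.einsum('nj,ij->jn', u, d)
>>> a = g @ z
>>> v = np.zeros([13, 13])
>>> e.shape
(13, 13)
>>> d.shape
(7, 13)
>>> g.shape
(19, 13)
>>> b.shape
(19, 19)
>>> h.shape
(7, 19)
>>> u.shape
(13, 13)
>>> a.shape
(19, 13)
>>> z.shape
(13, 13)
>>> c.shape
(13,)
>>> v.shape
(13, 13)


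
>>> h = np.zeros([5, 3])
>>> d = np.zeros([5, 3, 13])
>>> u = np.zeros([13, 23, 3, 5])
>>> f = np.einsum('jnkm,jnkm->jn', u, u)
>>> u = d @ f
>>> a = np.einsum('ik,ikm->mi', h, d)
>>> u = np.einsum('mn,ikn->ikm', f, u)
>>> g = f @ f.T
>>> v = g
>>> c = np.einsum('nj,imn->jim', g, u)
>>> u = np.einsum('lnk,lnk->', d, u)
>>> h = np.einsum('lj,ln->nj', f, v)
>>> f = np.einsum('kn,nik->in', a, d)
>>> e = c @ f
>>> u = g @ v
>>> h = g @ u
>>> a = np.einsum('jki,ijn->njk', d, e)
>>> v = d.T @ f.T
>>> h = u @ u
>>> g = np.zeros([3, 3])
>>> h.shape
(13, 13)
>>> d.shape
(5, 3, 13)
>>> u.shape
(13, 13)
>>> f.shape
(3, 5)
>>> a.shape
(5, 5, 3)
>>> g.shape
(3, 3)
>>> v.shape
(13, 3, 3)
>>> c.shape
(13, 5, 3)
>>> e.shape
(13, 5, 5)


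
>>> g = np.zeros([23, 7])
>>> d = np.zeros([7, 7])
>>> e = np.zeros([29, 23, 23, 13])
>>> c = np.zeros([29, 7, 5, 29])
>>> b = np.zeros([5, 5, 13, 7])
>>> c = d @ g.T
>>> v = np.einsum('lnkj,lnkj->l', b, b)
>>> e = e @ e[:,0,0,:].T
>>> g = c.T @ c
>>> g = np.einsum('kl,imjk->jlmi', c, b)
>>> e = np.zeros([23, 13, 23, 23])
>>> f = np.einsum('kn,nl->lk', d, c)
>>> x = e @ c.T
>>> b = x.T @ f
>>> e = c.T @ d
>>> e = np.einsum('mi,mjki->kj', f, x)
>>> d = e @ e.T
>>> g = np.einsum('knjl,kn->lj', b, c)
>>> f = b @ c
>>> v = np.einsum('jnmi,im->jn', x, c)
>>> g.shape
(7, 13)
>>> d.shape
(23, 23)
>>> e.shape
(23, 13)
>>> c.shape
(7, 23)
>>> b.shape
(7, 23, 13, 7)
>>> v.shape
(23, 13)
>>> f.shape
(7, 23, 13, 23)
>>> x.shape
(23, 13, 23, 7)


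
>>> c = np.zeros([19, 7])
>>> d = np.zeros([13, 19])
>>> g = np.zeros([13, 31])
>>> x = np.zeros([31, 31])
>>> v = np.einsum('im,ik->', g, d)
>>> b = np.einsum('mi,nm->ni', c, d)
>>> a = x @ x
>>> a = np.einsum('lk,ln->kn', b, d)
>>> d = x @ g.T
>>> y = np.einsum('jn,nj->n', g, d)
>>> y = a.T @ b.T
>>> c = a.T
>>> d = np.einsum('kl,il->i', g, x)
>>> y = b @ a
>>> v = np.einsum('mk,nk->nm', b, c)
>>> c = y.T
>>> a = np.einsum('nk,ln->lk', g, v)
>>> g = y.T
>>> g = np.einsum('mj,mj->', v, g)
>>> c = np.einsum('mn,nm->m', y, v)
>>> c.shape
(13,)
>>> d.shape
(31,)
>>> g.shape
()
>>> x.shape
(31, 31)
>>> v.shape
(19, 13)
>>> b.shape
(13, 7)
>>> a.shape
(19, 31)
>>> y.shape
(13, 19)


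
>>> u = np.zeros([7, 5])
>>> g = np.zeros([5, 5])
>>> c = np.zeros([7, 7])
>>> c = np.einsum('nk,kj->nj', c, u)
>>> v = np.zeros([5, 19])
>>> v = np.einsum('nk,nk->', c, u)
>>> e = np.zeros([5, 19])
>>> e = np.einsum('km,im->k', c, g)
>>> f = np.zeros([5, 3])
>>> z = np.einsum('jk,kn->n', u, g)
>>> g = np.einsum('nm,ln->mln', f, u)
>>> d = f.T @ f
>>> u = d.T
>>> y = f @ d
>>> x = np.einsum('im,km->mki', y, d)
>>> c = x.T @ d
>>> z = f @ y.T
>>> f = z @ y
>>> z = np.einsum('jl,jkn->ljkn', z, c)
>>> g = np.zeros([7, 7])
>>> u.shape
(3, 3)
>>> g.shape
(7, 7)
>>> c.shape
(5, 3, 3)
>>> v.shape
()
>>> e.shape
(7,)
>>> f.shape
(5, 3)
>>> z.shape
(5, 5, 3, 3)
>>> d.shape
(3, 3)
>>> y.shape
(5, 3)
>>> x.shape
(3, 3, 5)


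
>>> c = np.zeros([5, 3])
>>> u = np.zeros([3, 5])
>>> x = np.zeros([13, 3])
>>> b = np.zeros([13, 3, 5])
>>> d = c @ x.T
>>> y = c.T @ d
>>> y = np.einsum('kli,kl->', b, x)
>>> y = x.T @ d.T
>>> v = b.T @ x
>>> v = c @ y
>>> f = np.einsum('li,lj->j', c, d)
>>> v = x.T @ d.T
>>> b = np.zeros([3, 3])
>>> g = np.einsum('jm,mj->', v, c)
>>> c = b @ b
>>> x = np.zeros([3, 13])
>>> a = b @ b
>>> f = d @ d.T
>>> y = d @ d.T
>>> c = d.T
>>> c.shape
(13, 5)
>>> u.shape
(3, 5)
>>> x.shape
(3, 13)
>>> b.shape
(3, 3)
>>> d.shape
(5, 13)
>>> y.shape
(5, 5)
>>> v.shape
(3, 5)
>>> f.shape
(5, 5)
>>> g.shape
()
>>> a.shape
(3, 3)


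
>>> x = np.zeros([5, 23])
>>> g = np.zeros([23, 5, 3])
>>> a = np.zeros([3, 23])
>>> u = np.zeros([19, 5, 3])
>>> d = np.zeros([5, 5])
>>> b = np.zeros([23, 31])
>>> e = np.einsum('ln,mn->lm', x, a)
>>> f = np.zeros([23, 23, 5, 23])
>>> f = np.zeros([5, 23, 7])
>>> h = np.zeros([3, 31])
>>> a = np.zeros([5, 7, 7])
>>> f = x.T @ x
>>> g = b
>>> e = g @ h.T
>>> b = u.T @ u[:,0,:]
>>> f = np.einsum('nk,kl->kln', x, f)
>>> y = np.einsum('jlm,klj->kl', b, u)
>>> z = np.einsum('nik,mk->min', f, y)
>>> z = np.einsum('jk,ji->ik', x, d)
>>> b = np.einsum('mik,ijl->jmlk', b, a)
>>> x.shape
(5, 23)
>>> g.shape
(23, 31)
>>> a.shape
(5, 7, 7)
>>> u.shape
(19, 5, 3)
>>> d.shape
(5, 5)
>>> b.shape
(7, 3, 7, 3)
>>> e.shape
(23, 3)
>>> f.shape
(23, 23, 5)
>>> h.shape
(3, 31)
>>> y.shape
(19, 5)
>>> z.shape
(5, 23)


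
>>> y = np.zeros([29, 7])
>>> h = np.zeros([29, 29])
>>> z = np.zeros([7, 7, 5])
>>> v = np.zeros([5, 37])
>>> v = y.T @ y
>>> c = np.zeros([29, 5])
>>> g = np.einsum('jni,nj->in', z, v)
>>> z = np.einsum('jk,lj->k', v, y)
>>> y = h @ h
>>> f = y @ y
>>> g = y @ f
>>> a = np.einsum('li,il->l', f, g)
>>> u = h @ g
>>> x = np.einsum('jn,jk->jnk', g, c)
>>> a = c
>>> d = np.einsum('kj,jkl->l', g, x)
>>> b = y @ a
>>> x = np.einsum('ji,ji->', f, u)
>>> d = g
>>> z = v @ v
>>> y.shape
(29, 29)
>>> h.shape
(29, 29)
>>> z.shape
(7, 7)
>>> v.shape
(7, 7)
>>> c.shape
(29, 5)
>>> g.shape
(29, 29)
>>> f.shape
(29, 29)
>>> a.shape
(29, 5)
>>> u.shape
(29, 29)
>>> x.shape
()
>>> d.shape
(29, 29)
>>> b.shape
(29, 5)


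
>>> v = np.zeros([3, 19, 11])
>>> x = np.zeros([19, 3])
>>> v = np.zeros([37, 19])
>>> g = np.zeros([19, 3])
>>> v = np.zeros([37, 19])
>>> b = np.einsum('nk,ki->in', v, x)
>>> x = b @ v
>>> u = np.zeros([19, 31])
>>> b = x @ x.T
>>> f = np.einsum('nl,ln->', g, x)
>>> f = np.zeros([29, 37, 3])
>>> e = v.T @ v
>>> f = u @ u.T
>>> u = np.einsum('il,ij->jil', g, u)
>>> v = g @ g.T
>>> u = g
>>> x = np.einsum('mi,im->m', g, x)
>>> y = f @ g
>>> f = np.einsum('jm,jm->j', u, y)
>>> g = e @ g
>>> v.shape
(19, 19)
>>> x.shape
(19,)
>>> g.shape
(19, 3)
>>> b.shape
(3, 3)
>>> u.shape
(19, 3)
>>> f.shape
(19,)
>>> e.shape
(19, 19)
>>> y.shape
(19, 3)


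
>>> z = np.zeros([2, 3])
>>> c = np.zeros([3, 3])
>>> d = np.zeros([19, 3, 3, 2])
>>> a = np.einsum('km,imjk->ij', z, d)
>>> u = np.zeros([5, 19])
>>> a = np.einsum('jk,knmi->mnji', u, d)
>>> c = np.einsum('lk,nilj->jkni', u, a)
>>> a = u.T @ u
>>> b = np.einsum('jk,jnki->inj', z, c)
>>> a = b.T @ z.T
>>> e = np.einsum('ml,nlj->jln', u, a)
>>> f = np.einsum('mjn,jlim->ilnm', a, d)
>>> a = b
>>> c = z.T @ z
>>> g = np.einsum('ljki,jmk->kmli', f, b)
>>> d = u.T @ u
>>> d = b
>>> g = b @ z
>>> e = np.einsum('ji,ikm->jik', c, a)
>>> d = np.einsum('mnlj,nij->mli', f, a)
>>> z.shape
(2, 3)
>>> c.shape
(3, 3)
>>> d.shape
(3, 2, 19)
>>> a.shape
(3, 19, 2)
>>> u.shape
(5, 19)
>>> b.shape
(3, 19, 2)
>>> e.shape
(3, 3, 19)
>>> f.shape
(3, 3, 2, 2)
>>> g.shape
(3, 19, 3)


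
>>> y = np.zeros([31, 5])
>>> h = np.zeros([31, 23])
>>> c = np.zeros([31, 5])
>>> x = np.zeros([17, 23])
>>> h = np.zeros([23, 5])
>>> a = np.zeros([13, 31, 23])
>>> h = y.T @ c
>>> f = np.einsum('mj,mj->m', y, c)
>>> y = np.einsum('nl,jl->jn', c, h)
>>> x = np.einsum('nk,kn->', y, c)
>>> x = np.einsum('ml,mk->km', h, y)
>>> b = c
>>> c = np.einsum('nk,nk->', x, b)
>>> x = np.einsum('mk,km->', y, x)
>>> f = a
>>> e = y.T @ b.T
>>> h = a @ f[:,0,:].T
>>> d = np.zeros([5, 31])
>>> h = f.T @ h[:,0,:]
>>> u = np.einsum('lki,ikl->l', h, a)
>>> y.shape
(5, 31)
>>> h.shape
(23, 31, 13)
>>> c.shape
()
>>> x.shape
()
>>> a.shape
(13, 31, 23)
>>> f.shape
(13, 31, 23)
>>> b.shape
(31, 5)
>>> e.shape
(31, 31)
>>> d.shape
(5, 31)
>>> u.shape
(23,)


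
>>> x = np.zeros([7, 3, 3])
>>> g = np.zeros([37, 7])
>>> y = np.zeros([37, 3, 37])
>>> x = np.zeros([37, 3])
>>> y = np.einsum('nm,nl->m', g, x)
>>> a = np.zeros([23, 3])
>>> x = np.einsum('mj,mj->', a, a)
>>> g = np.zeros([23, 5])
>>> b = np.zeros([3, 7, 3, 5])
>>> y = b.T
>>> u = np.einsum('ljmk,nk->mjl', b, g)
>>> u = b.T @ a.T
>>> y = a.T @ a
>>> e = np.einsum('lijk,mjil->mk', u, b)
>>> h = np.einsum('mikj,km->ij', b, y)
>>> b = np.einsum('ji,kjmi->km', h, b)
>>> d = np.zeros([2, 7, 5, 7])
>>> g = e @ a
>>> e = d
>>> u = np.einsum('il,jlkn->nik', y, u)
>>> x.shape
()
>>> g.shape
(3, 3)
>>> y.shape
(3, 3)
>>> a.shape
(23, 3)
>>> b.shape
(3, 3)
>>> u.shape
(23, 3, 7)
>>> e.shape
(2, 7, 5, 7)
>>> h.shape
(7, 5)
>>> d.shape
(2, 7, 5, 7)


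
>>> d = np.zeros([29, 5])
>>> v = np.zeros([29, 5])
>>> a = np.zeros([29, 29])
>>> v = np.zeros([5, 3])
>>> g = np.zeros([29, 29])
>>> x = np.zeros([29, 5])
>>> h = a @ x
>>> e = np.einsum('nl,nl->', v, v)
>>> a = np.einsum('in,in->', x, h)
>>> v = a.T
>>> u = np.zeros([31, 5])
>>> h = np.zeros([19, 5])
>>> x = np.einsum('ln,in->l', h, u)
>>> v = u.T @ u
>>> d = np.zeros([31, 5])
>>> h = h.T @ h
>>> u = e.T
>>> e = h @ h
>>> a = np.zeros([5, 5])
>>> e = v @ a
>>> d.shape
(31, 5)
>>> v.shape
(5, 5)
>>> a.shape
(5, 5)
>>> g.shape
(29, 29)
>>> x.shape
(19,)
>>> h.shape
(5, 5)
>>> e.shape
(5, 5)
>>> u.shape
()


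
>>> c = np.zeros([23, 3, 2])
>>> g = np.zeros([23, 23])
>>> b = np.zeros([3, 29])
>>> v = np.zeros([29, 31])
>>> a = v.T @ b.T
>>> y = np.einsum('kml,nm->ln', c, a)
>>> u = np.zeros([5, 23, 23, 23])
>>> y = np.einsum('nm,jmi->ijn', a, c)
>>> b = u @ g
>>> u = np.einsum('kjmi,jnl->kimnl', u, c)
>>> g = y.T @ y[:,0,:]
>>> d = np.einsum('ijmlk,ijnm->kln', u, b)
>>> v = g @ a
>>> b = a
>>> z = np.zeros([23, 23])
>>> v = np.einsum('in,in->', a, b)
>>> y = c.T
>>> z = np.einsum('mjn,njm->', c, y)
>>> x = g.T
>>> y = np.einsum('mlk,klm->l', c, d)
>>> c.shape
(23, 3, 2)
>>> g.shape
(31, 23, 31)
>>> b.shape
(31, 3)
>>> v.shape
()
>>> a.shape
(31, 3)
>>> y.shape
(3,)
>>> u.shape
(5, 23, 23, 3, 2)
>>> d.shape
(2, 3, 23)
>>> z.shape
()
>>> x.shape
(31, 23, 31)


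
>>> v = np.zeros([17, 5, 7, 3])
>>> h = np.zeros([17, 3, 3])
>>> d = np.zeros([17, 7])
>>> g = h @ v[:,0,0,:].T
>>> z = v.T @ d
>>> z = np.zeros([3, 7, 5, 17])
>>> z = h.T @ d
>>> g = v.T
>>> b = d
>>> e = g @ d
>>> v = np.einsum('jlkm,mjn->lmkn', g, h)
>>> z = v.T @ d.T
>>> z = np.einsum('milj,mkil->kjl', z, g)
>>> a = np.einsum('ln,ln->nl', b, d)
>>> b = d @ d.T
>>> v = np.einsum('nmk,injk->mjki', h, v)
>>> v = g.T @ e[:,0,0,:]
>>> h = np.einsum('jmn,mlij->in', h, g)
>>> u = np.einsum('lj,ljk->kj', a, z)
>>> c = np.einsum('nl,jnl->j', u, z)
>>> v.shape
(17, 5, 7, 7)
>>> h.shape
(5, 3)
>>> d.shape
(17, 7)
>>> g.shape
(3, 7, 5, 17)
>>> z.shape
(7, 17, 17)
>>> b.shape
(17, 17)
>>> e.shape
(3, 7, 5, 7)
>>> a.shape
(7, 17)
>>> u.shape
(17, 17)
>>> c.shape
(7,)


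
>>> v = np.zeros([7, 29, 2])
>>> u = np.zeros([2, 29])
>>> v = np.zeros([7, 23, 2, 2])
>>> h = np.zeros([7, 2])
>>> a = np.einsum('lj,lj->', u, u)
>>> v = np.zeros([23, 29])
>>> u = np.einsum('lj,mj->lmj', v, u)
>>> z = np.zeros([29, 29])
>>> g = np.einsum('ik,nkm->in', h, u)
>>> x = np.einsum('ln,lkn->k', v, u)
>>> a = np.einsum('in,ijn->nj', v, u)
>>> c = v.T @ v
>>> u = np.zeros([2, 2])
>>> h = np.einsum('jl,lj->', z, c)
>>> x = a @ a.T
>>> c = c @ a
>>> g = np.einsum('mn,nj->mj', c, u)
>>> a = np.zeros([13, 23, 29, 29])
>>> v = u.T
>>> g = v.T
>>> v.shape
(2, 2)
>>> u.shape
(2, 2)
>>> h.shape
()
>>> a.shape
(13, 23, 29, 29)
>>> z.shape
(29, 29)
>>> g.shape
(2, 2)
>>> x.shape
(29, 29)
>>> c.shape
(29, 2)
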